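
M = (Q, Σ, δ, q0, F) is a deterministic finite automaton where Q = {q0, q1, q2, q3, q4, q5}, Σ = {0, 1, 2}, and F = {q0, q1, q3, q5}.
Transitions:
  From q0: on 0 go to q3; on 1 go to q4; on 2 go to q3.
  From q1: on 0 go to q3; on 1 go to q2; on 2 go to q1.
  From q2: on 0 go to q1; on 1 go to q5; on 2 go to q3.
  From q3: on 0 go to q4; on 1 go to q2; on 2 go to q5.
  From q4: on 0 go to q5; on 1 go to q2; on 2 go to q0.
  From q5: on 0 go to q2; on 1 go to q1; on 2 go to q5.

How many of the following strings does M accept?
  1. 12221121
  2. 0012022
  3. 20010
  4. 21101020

2

12221121: rejected
0012022: accepted
20010: accepted
21101020: rejected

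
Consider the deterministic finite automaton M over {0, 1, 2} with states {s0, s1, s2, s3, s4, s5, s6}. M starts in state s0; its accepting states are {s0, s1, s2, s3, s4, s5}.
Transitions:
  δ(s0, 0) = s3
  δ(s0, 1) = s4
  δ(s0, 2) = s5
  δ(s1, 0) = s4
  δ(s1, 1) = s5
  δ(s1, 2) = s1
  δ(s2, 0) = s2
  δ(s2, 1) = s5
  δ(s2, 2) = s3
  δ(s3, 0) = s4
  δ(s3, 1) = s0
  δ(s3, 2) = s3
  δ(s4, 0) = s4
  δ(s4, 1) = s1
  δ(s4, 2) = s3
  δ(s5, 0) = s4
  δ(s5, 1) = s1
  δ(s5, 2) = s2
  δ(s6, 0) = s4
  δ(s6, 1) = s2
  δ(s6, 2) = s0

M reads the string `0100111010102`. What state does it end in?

s0 --0--> s3
s3 --1--> s0
s0 --0--> s3
s3 --0--> s4
s4 --1--> s1
s1 --1--> s5
s5 --1--> s1
s1 --0--> s4
s4 --1--> s1
s1 --0--> s4
s4 --1--> s1
s1 --0--> s4
s4 --2--> s3

s3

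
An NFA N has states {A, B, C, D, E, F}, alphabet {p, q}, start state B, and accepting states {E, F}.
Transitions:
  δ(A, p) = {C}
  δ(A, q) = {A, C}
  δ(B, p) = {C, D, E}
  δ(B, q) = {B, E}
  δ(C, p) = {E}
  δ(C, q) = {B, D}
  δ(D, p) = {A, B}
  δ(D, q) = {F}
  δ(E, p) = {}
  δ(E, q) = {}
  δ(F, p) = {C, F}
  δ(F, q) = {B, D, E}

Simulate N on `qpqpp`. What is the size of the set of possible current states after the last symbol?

Start: {B}
read q: {B, E}
read p: {C, D, E}
read q: {B, D, F}
read p: {A, B, C, D, E, F}
read p: {A, B, C, D, E, F}
Final reachable set {A, B, C, D, E, F} has 6 states.

6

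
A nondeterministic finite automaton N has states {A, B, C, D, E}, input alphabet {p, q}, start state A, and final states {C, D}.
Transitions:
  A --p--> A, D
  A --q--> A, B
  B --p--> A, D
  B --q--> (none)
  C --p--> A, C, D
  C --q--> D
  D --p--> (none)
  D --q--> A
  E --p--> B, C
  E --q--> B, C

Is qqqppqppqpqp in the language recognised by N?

accepted

Start: {A}
read q: {A, B}
read q: {A, B}
read q: {A, B}
read p: {A, D}
read p: {A, D}
read q: {A, B}
read p: {A, D}
read p: {A, D}
read q: {A, B}
read p: {A, D}
read q: {A, B}
read p: {A, D}
Reachable ∩ accepting = {D} — nonempty.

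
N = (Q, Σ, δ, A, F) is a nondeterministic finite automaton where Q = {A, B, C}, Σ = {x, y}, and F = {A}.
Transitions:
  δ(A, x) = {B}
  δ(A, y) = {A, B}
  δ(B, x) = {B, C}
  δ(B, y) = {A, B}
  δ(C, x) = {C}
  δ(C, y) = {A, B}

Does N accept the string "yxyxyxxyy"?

Start: {A}
read y: {A, B}
read x: {B, C}
read y: {A, B}
read x: {B, C}
read y: {A, B}
read x: {B, C}
read x: {B, C}
read y: {A, B}
read y: {A, B}
Reachable ∩ accepting = {A} — nonempty.

accepted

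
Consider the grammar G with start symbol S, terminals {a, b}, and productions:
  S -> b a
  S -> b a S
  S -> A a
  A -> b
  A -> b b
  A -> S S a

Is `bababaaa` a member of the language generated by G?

S ⇒ Aa ⇒ SSaa ⇒ baSaa ⇒ babaSaa ⇒ bababaaa

yes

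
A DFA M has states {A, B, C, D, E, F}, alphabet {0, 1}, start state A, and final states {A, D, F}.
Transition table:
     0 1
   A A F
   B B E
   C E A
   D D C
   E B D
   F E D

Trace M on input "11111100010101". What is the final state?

C

A --1--> F
F --1--> D
D --1--> C
C --1--> A
A --1--> F
F --1--> D
D --0--> D
D --0--> D
D --0--> D
D --1--> C
C --0--> E
E --1--> D
D --0--> D
D --1--> C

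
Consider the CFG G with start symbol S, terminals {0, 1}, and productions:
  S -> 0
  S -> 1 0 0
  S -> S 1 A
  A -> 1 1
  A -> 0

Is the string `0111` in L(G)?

yes

S ⇒ S1A ⇒ 01A ⇒ 0111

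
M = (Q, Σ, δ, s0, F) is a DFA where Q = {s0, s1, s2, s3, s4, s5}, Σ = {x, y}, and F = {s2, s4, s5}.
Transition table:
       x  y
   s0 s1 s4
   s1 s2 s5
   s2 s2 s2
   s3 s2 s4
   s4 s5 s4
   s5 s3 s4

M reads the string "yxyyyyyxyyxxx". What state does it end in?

s2

s0 --y--> s4
s4 --x--> s5
s5 --y--> s4
s4 --y--> s4
s4 --y--> s4
s4 --y--> s4
s4 --y--> s4
s4 --x--> s5
s5 --y--> s4
s4 --y--> s4
s4 --x--> s5
s5 --x--> s3
s3 --x--> s2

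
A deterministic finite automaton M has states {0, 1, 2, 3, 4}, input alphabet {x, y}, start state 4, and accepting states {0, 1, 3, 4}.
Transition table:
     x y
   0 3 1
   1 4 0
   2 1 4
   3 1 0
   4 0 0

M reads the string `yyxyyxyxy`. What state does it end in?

0

4 --y--> 0
0 --y--> 1
1 --x--> 4
4 --y--> 0
0 --y--> 1
1 --x--> 4
4 --y--> 0
0 --x--> 3
3 --y--> 0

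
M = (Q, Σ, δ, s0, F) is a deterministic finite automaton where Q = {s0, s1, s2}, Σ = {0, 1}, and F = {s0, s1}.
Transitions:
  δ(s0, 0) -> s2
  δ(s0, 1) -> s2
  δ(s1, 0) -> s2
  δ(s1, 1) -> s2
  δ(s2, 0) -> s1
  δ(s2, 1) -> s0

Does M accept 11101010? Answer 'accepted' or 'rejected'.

accepted

s0 --1--> s2
s2 --1--> s0
s0 --1--> s2
s2 --0--> s1
s1 --1--> s2
s2 --0--> s1
s1 --1--> s2
s2 --0--> s1
End in state s1, which is an accepting state.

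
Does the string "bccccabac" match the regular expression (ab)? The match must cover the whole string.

no

No split of bccccabac into u·v has a matching u and b matching v.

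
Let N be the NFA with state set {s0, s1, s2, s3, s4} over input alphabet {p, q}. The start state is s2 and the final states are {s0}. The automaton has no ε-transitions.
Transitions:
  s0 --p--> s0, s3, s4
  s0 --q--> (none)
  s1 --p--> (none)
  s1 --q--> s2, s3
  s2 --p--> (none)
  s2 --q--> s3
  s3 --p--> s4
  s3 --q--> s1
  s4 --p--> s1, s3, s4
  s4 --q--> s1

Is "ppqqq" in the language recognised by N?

rejected

Start: {s2}
read p: {}
The reachable set is empty and stays empty for the remaining 4 symbols.
Reachable ∩ accepting = {} — empty.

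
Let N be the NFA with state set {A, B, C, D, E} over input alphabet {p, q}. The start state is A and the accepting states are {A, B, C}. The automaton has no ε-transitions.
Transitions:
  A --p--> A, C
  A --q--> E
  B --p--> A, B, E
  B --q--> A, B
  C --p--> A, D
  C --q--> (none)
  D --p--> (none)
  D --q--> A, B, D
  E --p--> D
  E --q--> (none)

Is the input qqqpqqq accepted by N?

Start: {A}
read q: {E}
read q: {}
The reachable set is empty and stays empty for the remaining 5 symbols.
Reachable ∩ accepting = {} — empty.

rejected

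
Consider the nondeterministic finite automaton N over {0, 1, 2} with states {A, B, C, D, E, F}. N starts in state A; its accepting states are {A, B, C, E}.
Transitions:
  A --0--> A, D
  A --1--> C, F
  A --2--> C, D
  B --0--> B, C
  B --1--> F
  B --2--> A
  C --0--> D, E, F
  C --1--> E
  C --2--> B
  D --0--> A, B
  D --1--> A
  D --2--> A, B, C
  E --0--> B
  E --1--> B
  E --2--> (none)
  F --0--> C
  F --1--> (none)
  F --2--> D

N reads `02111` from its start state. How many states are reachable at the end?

3

Start: {A}
read 0: {A, D}
read 2: {A, B, C, D}
read 1: {A, C, E, F}
read 1: {B, C, E, F}
read 1: {B, E, F}
Final reachable set {B, E, F} has 3 states.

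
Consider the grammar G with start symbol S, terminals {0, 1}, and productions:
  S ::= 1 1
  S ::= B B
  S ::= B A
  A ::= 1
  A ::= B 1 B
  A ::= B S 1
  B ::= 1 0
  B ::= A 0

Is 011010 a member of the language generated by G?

no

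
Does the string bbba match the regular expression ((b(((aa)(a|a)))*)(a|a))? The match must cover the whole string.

no

No split of bbba into u·v has (b(((aa)(a|a)))*) matching u and (a|a) matching v.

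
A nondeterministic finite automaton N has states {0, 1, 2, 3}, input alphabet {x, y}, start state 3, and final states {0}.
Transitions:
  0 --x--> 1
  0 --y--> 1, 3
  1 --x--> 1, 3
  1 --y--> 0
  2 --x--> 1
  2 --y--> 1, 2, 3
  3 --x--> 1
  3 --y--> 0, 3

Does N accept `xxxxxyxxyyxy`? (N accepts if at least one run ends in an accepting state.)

accepted

Start: {3}
read x: {1}
read x: {1, 3}
read x: {1, 3}
read x: {1, 3}
read x: {1, 3}
read y: {0, 3}
read x: {1}
read x: {1, 3}
read y: {0, 3}
read y: {0, 1, 3}
read x: {1, 3}
read y: {0, 3}
Reachable ∩ accepting = {0} — nonempty.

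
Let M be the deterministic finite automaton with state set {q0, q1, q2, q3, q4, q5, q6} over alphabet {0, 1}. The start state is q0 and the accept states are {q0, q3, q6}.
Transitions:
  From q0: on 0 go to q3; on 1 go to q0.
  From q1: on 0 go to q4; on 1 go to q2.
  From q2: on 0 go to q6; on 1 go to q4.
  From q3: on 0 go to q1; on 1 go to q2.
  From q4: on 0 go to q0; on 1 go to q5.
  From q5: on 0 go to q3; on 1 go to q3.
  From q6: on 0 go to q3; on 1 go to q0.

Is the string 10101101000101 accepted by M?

accepted

q0 --1--> q0
q0 --0--> q3
q3 --1--> q2
q2 --0--> q6
q6 --1--> q0
q0 --1--> q0
q0 --0--> q3
q3 --1--> q2
q2 --0--> q6
q6 --0--> q3
q3 --0--> q1
q1 --1--> q2
q2 --0--> q6
q6 --1--> q0
End in state q0, which is an accepting state.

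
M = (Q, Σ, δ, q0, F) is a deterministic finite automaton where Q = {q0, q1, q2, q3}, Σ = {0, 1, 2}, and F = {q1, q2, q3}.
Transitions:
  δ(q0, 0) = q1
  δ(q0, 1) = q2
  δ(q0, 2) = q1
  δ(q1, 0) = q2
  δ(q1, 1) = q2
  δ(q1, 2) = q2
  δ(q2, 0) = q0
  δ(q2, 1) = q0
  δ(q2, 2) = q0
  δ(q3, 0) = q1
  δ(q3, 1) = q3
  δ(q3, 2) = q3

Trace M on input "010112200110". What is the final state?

q1

q0 --0--> q1
q1 --1--> q2
q2 --0--> q0
q0 --1--> q2
q2 --1--> q0
q0 --2--> q1
q1 --2--> q2
q2 --0--> q0
q0 --0--> q1
q1 --1--> q2
q2 --1--> q0
q0 --0--> q1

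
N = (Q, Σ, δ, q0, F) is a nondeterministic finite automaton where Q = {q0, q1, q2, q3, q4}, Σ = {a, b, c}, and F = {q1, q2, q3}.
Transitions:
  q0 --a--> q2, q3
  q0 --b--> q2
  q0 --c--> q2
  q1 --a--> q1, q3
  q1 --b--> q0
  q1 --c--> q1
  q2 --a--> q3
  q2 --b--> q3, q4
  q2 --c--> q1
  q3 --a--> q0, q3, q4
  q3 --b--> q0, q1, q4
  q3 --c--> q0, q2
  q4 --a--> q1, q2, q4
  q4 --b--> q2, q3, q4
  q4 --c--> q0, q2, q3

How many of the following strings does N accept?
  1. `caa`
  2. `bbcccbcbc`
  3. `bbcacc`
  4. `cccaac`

4

`caa`: accepted
`bbcccbcbc`: accepted
`bbcacc`: accepted
`cccaac`: accepted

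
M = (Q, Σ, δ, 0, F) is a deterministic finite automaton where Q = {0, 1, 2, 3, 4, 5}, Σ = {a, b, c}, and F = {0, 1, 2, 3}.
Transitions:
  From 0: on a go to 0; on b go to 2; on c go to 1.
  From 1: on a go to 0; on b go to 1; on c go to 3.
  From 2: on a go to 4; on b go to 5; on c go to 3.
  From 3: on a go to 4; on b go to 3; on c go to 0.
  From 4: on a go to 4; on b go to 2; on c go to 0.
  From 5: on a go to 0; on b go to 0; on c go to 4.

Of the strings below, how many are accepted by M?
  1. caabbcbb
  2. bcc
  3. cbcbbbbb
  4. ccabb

2

caabbcbb: rejected
bcc: accepted
cbcbbbbb: accepted
ccabb: rejected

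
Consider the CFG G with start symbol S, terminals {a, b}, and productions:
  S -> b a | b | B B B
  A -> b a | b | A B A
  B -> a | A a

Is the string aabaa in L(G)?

S ⇒ BBB ⇒ aBB ⇒ aaB ⇒ aaAa ⇒ aabaa

yes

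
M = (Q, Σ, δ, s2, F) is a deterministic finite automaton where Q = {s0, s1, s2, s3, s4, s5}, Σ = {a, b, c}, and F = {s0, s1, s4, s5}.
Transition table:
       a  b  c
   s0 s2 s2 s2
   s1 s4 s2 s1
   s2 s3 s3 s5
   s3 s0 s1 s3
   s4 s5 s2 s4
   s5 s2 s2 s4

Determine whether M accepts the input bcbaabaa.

s2 --b--> s3
s3 --c--> s3
s3 --b--> s1
s1 --a--> s4
s4 --a--> s5
s5 --b--> s2
s2 --a--> s3
s3 --a--> s0
End in state s0, which is an accepting state.

accepted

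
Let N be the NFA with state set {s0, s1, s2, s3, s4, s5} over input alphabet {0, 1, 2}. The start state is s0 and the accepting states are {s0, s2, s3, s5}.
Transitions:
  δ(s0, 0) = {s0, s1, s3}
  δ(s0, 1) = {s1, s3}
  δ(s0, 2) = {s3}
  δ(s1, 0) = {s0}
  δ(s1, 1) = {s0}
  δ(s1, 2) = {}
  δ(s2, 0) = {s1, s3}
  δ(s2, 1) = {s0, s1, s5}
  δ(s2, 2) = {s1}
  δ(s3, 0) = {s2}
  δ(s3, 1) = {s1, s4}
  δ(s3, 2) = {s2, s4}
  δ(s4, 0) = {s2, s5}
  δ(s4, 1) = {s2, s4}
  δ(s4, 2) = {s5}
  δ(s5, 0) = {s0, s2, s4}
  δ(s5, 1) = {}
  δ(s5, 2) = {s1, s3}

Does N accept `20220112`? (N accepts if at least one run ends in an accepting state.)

Start: {s0}
read 2: {s3}
read 0: {s2}
read 2: {s1}
read 2: {}
The reachable set is empty and stays empty for the remaining 4 symbols.
Reachable ∩ accepting = {} — empty.

rejected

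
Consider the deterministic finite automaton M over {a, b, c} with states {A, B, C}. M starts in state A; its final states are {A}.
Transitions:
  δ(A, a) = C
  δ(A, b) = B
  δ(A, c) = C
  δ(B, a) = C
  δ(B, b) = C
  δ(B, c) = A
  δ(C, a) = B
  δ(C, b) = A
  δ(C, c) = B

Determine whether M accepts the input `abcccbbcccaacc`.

accepted

A --a--> C
C --b--> A
A --c--> C
C --c--> B
B --c--> A
A --b--> B
B --b--> C
C --c--> B
B --c--> A
A --c--> C
C --a--> B
B --a--> C
C --c--> B
B --c--> A
End in state A, which is an accepting state.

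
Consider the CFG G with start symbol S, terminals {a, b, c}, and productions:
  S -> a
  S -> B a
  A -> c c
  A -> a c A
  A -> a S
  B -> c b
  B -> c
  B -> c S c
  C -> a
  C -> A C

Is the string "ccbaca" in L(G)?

yes

S ⇒ Ba ⇒ cSca ⇒ cBaca ⇒ ccbaca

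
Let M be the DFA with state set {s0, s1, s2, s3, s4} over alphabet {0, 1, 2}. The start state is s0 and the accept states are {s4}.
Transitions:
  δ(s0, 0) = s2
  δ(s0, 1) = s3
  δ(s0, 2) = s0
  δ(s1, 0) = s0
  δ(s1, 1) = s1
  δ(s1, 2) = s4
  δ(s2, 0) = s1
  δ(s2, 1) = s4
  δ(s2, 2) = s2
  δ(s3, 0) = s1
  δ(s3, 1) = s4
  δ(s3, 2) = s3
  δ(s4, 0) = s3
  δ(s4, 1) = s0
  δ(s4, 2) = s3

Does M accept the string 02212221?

accepted

s0 --0--> s2
s2 --2--> s2
s2 --2--> s2
s2 --1--> s4
s4 --2--> s3
s3 --2--> s3
s3 --2--> s3
s3 --1--> s4
End in state s4, which is an accepting state.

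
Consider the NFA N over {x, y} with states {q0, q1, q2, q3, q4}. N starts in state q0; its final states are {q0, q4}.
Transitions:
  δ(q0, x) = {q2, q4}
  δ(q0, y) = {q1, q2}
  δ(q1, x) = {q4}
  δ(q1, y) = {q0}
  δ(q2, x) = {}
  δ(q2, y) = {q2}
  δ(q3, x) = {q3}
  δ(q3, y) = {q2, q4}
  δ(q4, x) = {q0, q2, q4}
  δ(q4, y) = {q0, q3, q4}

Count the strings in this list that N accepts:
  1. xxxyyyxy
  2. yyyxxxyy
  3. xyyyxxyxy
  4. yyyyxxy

4

xxxyyyxy: accepted
yyyxxxyy: accepted
xyyyxxyxy: accepted
yyyyxxy: accepted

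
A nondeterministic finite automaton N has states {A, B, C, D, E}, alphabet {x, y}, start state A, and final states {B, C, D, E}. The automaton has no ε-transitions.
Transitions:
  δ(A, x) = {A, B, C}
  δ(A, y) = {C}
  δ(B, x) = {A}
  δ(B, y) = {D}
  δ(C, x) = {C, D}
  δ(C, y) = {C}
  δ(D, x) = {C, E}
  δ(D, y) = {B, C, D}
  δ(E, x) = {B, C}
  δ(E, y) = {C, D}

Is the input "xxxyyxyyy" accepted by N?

accepted

Start: {A}
read x: {A, B, C}
read x: {A, B, C, D}
read x: {A, B, C, D, E}
read y: {B, C, D}
read y: {B, C, D}
read x: {A, C, D, E}
read y: {B, C, D}
read y: {B, C, D}
read y: {B, C, D}
Reachable ∩ accepting = {B, C, D} — nonempty.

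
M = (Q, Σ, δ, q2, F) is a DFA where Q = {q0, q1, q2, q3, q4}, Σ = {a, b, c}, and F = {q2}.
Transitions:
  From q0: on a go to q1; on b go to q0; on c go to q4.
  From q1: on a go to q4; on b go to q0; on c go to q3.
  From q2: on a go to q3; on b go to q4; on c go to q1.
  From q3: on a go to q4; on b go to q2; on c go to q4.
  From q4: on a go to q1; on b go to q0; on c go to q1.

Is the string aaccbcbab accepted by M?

rejected

q2 --a--> q3
q3 --a--> q4
q4 --c--> q1
q1 --c--> q3
q3 --b--> q2
q2 --c--> q1
q1 --b--> q0
q0 --a--> q1
q1 --b--> q0
End in state q0, which is not an accepting state.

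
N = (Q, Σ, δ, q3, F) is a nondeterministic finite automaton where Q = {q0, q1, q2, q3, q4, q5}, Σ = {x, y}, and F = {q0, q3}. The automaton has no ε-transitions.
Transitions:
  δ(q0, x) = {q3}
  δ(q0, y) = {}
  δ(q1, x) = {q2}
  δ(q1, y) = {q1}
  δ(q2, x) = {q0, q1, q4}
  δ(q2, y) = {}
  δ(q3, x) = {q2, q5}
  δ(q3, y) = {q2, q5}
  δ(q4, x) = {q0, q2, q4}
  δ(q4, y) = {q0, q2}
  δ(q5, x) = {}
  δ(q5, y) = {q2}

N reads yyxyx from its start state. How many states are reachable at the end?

Start: {q3}
read y: {q2, q5}
read y: {q2}
read x: {q0, q1, q4}
read y: {q0, q1, q2}
read x: {q0, q1, q2, q3, q4}
Final reachable set {q0, q1, q2, q3, q4} has 5 states.

5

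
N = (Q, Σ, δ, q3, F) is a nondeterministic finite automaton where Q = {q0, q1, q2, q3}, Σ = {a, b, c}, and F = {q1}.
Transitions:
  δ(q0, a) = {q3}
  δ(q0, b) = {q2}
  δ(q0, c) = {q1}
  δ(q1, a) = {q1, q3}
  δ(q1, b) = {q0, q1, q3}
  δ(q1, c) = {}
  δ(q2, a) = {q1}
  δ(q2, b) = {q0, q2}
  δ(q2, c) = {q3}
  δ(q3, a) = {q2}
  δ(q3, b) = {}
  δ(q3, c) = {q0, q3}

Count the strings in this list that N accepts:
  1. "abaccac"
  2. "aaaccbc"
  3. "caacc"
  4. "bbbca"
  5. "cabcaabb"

"abaccac": rejected
"aaaccbc": accepted
"caacc": rejected
"bbbca": rejected
"cabcaabb": accepted

2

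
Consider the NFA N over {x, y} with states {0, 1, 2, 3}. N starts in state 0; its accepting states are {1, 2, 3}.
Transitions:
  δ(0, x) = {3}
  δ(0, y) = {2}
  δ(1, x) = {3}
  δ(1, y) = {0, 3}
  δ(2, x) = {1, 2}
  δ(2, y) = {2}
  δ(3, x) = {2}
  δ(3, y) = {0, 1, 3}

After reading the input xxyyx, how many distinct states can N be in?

2

Start: {0}
read x: {3}
read x: {2}
read y: {2}
read y: {2}
read x: {1, 2}
Final reachable set {1, 2} has 2 states.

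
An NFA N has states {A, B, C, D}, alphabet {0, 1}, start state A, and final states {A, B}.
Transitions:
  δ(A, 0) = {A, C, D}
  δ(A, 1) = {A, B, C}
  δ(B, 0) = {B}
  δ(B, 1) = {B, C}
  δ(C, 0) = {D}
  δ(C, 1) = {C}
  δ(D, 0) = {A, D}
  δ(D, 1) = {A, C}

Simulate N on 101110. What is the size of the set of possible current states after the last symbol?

Start: {A}
read 1: {A, B, C}
read 0: {A, B, C, D}
read 1: {A, B, C}
read 1: {A, B, C}
read 1: {A, B, C}
read 0: {A, B, C, D}
Final reachable set {A, B, C, D} has 4 states.

4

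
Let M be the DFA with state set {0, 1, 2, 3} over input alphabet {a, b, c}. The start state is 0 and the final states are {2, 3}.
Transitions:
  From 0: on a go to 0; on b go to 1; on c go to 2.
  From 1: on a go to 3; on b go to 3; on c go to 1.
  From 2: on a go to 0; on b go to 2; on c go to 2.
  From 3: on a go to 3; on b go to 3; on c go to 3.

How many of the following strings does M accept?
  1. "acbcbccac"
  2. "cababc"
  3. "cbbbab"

"acbcbccac": accepted
"cababc": accepted
"cbbbab": rejected

2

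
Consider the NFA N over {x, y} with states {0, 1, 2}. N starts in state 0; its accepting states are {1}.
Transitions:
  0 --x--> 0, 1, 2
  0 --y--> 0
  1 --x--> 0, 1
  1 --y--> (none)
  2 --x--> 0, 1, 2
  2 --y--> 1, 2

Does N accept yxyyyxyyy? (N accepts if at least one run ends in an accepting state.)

Start: {0}
read y: {0}
read x: {0, 1, 2}
read y: {0, 1, 2}
read y: {0, 1, 2}
read y: {0, 1, 2}
read x: {0, 1, 2}
read y: {0, 1, 2}
read y: {0, 1, 2}
read y: {0, 1, 2}
Reachable ∩ accepting = {1} — nonempty.

accepted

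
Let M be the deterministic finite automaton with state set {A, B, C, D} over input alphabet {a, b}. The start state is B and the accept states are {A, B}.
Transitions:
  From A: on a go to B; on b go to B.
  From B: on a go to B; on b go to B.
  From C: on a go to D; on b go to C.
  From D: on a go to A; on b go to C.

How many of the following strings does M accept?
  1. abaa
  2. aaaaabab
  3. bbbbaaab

3

abaa: accepted
aaaaabab: accepted
bbbbaaab: accepted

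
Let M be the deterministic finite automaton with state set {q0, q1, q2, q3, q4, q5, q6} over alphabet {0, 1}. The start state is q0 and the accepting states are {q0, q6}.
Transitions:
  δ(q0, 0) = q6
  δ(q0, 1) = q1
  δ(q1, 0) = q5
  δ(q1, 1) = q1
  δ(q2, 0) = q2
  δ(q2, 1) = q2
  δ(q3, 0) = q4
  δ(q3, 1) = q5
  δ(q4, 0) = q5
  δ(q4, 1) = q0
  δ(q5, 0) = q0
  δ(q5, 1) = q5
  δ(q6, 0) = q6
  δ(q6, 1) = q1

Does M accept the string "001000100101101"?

q0 --0--> q6
q6 --0--> q6
q6 --1--> q1
q1 --0--> q5
q5 --0--> q0
q0 --0--> q6
q6 --1--> q1
q1 --0--> q5
q5 --0--> q0
q0 --1--> q1
q1 --0--> q5
q5 --1--> q5
q5 --1--> q5
q5 --0--> q0
q0 --1--> q1
End in state q1, which is not an accepting state.

rejected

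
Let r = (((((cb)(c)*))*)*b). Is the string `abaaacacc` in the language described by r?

no

No split of abaaacacc into u·v has ((((cb)(c)*))*)* matching u and b matching v.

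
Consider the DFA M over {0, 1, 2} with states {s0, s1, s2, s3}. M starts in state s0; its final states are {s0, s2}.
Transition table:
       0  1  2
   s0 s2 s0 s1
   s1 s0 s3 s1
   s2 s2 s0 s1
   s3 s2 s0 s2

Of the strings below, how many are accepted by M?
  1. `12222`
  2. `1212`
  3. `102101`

`12222`: rejected
`1212`: accepted
`102101`: accepted

2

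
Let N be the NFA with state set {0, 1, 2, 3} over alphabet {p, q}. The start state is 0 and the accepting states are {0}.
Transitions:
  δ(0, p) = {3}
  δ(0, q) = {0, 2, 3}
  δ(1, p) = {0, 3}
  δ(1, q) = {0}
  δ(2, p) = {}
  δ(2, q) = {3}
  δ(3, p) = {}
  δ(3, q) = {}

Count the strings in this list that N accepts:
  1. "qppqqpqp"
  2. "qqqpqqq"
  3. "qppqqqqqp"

"qppqqpqp": rejected
"qqqpqqq": rejected
"qppqqqqqp": rejected

0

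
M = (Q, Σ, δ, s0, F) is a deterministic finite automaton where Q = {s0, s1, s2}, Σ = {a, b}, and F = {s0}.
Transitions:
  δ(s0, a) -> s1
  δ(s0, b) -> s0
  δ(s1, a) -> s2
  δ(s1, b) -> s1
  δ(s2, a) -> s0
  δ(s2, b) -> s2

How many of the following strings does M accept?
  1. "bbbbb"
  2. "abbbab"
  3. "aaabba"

"bbbbb": accepted
"abbbab": rejected
"aaabba": rejected

1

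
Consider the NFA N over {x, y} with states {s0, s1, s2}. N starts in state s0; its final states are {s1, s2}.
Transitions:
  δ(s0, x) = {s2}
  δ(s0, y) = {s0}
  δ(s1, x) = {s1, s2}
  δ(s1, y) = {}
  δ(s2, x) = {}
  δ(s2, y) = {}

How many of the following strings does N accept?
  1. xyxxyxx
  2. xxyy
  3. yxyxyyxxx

xyxxyxx: rejected
xxyy: rejected
yxyxyyxxx: rejected

0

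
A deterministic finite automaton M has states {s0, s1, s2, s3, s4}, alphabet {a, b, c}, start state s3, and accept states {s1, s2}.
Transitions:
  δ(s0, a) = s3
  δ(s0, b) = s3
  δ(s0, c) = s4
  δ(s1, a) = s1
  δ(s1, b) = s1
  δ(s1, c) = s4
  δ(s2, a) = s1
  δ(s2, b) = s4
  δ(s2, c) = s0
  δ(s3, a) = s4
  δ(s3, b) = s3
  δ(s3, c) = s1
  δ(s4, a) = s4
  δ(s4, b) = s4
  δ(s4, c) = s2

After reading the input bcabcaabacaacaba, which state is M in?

s4

s3 --b--> s3
s3 --c--> s1
s1 --a--> s1
s1 --b--> s1
s1 --c--> s4
s4 --a--> s4
s4 --a--> s4
s4 --b--> s4
s4 --a--> s4
s4 --c--> s2
s2 --a--> s1
s1 --a--> s1
s1 --c--> s4
s4 --a--> s4
s4 --b--> s4
s4 --a--> s4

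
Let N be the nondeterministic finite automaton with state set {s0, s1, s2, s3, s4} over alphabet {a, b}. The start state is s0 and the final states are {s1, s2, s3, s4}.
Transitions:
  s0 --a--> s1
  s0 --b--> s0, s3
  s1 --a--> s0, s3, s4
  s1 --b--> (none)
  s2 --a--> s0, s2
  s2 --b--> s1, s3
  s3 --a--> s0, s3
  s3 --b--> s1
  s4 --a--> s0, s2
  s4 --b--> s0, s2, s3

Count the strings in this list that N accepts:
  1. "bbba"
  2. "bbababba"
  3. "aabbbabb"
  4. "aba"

"bbba": accepted
"bbababba": accepted
"aabbbabb": accepted
"aba": rejected

3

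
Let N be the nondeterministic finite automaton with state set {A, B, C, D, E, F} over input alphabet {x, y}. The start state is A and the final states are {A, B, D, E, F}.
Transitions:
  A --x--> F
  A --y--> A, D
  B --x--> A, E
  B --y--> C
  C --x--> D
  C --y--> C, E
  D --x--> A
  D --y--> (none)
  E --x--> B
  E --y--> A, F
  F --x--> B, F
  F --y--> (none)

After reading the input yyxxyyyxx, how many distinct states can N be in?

4

Start: {A}
read y: {A, D}
read y: {A, D}
read x: {A, F}
read x: {B, F}
read y: {C}
read y: {C, E}
read y: {A, C, E, F}
read x: {B, D, F}
read x: {A, B, E, F}
Final reachable set {A, B, E, F} has 4 states.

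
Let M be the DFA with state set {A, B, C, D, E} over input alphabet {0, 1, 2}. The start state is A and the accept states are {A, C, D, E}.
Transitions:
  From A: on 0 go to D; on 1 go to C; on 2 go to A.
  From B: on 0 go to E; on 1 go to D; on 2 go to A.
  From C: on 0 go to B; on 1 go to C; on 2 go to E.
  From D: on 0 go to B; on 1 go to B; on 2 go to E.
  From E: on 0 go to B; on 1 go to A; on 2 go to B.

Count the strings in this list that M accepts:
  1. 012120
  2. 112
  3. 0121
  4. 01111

3

012120: rejected
112: accepted
0121: accepted
01111: accepted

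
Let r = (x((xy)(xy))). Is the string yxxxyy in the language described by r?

No split of yxxxyy into u·v has x matching u and ((xy)(xy)) matching v.

no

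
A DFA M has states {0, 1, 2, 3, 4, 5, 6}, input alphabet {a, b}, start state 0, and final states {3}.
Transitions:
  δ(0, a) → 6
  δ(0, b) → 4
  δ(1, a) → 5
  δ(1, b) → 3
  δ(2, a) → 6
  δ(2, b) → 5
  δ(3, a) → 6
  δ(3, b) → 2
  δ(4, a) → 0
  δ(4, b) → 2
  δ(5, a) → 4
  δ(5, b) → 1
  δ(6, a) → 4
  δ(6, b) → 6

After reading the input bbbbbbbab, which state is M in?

2

0 --b--> 4
4 --b--> 2
2 --b--> 5
5 --b--> 1
1 --b--> 3
3 --b--> 2
2 --b--> 5
5 --a--> 4
4 --b--> 2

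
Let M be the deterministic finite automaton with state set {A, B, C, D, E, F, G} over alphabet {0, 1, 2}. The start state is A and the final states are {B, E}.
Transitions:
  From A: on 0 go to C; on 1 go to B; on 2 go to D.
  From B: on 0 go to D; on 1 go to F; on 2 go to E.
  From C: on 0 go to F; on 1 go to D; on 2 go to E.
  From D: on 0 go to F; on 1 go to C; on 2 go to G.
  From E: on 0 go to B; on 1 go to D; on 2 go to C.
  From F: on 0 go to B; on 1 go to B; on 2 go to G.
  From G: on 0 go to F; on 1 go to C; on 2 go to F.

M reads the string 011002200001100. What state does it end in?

D

A --0--> C
C --1--> D
D --1--> C
C --0--> F
F --0--> B
B --2--> E
E --2--> C
C --0--> F
F --0--> B
B --0--> D
D --0--> F
F --1--> B
B --1--> F
F --0--> B
B --0--> D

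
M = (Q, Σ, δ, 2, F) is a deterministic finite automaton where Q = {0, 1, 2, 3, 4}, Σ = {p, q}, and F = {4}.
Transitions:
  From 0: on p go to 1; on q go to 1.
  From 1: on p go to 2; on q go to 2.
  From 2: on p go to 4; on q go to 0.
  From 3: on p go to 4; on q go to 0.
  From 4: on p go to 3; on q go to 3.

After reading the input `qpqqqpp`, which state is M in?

4

2 --q--> 0
0 --p--> 1
1 --q--> 2
2 --q--> 0
0 --q--> 1
1 --p--> 2
2 --p--> 4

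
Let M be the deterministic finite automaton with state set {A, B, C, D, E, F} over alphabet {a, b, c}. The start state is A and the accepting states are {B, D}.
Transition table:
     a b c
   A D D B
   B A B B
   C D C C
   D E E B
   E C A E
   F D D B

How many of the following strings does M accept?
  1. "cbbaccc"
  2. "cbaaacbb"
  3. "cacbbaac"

"cbbaccc": accepted
"cbaaacbb": accepted
"cacbbaac": accepted

3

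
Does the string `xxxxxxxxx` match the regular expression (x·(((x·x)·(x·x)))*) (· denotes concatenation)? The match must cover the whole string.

yes

Split as x·xxxxxxxx: x matches x and (((x·x)·(x·x)))* matches xxxxxxxx.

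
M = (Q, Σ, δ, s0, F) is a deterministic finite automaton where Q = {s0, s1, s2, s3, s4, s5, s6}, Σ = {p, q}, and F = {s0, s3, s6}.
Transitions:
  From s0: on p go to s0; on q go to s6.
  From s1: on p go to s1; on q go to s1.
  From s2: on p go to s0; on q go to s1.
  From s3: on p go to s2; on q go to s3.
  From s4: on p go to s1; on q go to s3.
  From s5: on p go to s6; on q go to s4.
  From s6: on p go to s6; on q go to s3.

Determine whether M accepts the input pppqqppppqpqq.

accepted

s0 --p--> s0
s0 --p--> s0
s0 --p--> s0
s0 --q--> s6
s6 --q--> s3
s3 --p--> s2
s2 --p--> s0
s0 --p--> s0
s0 --p--> s0
s0 --q--> s6
s6 --p--> s6
s6 --q--> s3
s3 --q--> s3
End in state s3, which is an accepting state.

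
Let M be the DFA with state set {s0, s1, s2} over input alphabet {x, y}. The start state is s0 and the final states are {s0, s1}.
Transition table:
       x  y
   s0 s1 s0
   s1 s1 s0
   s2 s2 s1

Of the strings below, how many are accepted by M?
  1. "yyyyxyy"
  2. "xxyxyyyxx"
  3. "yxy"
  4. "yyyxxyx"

"yyyyxyy": accepted
"xxyxyyyxx": accepted
"yxy": accepted
"yyyxxyx": accepted

4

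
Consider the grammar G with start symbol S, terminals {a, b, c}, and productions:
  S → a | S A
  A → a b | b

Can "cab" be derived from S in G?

no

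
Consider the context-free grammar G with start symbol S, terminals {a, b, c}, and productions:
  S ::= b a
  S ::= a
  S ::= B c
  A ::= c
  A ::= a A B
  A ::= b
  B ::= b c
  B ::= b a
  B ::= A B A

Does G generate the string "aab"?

no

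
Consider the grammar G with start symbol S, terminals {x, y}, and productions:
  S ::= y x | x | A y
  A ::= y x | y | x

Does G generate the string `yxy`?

yes

S ⇒ Ay ⇒ yxy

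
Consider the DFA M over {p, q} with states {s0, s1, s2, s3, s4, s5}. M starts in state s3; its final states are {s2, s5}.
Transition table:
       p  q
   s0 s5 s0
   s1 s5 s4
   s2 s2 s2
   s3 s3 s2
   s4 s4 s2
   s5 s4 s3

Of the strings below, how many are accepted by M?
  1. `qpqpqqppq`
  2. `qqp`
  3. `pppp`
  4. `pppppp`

2

`qpqpqqppq`: accepted
`qqp`: accepted
`pppp`: rejected
`pppppp`: rejected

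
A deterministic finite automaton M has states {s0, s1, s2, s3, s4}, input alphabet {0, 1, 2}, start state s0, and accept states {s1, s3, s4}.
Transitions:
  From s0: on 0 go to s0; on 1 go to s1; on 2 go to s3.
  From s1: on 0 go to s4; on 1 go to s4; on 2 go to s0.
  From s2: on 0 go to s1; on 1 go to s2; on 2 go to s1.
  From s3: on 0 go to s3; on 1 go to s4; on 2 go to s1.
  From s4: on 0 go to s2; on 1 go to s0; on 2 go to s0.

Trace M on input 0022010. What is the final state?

s0

s0 --0--> s0
s0 --0--> s0
s0 --2--> s3
s3 --2--> s1
s1 --0--> s4
s4 --1--> s0
s0 --0--> s0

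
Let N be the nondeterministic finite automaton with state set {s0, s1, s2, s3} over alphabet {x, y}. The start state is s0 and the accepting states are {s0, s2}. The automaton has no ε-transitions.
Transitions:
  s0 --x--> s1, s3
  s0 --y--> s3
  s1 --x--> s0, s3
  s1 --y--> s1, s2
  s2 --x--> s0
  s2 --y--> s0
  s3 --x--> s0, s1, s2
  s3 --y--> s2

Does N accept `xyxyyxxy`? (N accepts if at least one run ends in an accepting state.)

Start: {s0}
read x: {s1, s3}
read y: {s1, s2}
read x: {s0, s3}
read y: {s2, s3}
read y: {s0, s2}
read x: {s0, s1, s3}
read x: {s0, s1, s2, s3}
read y: {s0, s1, s2, s3}
Reachable ∩ accepting = {s0, s2} — nonempty.

accepted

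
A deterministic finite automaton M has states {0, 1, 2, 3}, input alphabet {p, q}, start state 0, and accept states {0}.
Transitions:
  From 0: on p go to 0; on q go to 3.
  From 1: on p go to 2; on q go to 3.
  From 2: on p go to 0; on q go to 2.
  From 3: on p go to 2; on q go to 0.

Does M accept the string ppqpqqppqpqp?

0 --p--> 0
0 --p--> 0
0 --q--> 3
3 --p--> 2
2 --q--> 2
2 --q--> 2
2 --p--> 0
0 --p--> 0
0 --q--> 3
3 --p--> 2
2 --q--> 2
2 --p--> 0
End in state 0, which is an accepting state.

accepted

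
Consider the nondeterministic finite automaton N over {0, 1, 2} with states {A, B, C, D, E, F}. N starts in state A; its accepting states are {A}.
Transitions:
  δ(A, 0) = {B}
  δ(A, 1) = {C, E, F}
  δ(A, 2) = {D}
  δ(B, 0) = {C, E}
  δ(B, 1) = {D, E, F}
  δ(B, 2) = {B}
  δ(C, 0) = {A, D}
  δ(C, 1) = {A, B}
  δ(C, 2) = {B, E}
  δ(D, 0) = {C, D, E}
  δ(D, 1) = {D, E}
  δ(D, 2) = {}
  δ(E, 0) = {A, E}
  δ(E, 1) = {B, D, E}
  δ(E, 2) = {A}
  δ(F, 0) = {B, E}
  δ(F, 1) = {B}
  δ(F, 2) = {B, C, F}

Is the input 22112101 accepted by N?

rejected

Start: {A}
read 2: {D}
read 2: {}
The reachable set is empty and stays empty for the remaining 6 symbols.
Reachable ∩ accepting = {} — empty.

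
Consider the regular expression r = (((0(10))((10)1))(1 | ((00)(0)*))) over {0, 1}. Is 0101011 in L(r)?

yes

Split as 010101·1: ((0(10))((10)1)) matches 010101 and (1|((00)(0)*)) matches 1.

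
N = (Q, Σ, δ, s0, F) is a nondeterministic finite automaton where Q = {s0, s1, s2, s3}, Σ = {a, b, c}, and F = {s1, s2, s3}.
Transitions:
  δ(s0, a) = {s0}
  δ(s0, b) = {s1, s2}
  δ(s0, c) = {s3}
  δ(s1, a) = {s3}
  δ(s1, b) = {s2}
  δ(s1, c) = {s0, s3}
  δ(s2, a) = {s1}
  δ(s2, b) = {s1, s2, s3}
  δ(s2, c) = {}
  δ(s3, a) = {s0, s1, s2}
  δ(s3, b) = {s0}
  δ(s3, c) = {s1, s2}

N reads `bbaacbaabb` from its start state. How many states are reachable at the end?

Start: {s0}
read b: {s1, s2}
read b: {s1, s2, s3}
read a: {s0, s1, s2, s3}
read a: {s0, s1, s2, s3}
read c: {s0, s1, s2, s3}
read b: {s0, s1, s2, s3}
read a: {s0, s1, s2, s3}
read a: {s0, s1, s2, s3}
read b: {s0, s1, s2, s3}
read b: {s0, s1, s2, s3}
Final reachable set {s0, s1, s2, s3} has 4 states.

4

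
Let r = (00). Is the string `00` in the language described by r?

yes

Split as 0·0: 0 matches 0 and 0 matches 0.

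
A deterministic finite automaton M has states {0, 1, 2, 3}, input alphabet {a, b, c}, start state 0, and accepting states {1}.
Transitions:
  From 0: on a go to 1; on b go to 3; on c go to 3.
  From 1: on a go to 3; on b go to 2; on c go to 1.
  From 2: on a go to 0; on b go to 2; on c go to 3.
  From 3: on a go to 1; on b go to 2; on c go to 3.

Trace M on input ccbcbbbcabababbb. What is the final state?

0 --c--> 3
3 --c--> 3
3 --b--> 2
2 --c--> 3
3 --b--> 2
2 --b--> 2
2 --b--> 2
2 --c--> 3
3 --a--> 1
1 --b--> 2
2 --a--> 0
0 --b--> 3
3 --a--> 1
1 --b--> 2
2 --b--> 2
2 --b--> 2

2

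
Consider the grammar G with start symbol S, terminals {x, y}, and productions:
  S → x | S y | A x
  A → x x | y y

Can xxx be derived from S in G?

yes

S ⇒ Ax ⇒ xxx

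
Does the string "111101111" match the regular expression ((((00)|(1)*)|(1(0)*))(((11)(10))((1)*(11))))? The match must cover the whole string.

yes

Split as 1·11101111: (((00)|(1)*)|(1(0)*)) matches 1 and (((11)(10))((1)*(11))) matches 11101111.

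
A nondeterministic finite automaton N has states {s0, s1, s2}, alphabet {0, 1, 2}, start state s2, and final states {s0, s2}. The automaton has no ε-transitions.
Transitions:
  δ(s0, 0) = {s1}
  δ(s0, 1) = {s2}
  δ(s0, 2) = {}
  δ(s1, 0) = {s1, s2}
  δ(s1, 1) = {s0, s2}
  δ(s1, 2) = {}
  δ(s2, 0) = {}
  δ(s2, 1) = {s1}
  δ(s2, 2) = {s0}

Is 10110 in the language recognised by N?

accepted

Start: {s2}
read 1: {s1}
read 0: {s1, s2}
read 1: {s0, s1, s2}
read 1: {s0, s1, s2}
read 0: {s1, s2}
Reachable ∩ accepting = {s2} — nonempty.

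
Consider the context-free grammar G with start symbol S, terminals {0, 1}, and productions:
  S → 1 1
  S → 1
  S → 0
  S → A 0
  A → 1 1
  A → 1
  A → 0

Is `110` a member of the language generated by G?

S ⇒ A0 ⇒ 110

yes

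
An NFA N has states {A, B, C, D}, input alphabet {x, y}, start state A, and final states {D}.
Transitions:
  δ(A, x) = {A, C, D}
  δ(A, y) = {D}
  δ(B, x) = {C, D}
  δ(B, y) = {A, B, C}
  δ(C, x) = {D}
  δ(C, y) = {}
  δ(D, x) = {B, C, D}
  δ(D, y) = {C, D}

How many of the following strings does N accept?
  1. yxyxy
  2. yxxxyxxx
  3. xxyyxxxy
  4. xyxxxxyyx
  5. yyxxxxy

5

yxyxy: accepted
yxxxyxxx: accepted
xxyyxxxy: accepted
xyxxxxyyx: accepted
yyxxxxy: accepted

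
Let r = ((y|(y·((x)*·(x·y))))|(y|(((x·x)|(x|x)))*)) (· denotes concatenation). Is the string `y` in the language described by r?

The left alternative (y|(y·((x)*·(x·y)))) matches y.

yes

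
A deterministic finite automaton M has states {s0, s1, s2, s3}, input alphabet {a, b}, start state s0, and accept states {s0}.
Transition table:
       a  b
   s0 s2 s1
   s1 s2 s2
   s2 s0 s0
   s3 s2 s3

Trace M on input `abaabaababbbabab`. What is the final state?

s0 --a--> s2
s2 --b--> s0
s0 --a--> s2
s2 --a--> s0
s0 --b--> s1
s1 --a--> s2
s2 --a--> s0
s0 --b--> s1
s1 --a--> s2
s2 --b--> s0
s0 --b--> s1
s1 --b--> s2
s2 --a--> s0
s0 --b--> s1
s1 --a--> s2
s2 --b--> s0

s0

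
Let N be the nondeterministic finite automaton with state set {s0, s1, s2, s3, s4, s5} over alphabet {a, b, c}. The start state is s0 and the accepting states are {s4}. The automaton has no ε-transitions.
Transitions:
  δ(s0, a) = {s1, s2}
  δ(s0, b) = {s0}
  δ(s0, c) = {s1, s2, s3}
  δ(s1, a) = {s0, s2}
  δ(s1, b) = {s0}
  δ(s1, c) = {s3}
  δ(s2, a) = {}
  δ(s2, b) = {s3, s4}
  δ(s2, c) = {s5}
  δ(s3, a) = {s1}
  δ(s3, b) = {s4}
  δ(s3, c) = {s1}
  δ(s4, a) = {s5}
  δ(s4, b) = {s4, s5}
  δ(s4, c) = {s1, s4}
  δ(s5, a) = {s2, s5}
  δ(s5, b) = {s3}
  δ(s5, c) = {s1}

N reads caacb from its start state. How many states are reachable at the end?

3

Start: {s0}
read c: {s1, s2, s3}
read a: {s0, s1, s2}
read a: {s0, s1, s2}
read c: {s1, s2, s3, s5}
read b: {s0, s3, s4}
Final reachable set {s0, s3, s4} has 3 states.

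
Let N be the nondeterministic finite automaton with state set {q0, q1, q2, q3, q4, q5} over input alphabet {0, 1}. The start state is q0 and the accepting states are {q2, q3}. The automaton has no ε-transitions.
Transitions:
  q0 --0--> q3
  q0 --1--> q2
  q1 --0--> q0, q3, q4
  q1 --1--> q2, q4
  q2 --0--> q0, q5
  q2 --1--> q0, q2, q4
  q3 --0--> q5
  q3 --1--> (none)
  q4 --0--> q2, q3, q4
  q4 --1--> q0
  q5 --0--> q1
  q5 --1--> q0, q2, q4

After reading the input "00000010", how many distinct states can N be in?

5

Start: {q0}
read 0: {q3}
read 0: {q5}
read 0: {q1}
read 0: {q0, q3, q4}
read 0: {q2, q3, q4, q5}
read 0: {q0, q1, q2, q3, q4, q5}
read 1: {q0, q2, q4}
read 0: {q0, q2, q3, q4, q5}
Final reachable set {q0, q2, q3, q4, q5} has 5 states.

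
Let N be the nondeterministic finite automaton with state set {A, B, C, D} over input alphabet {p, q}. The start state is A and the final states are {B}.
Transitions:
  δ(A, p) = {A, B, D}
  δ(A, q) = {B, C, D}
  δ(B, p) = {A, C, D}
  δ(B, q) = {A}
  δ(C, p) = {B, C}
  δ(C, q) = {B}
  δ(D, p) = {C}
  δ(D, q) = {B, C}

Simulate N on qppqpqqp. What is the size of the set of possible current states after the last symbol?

4

Start: {A}
read q: {B, C, D}
read p: {A, B, C, D}
read p: {A, B, C, D}
read q: {A, B, C, D}
read p: {A, B, C, D}
read q: {A, B, C, D}
read q: {A, B, C, D}
read p: {A, B, C, D}
Final reachable set {A, B, C, D} has 4 states.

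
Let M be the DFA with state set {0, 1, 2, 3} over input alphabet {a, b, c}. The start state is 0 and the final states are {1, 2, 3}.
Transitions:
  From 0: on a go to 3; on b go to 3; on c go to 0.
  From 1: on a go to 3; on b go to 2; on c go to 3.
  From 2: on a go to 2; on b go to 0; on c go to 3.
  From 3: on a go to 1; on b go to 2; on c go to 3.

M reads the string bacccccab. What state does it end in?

0 --b--> 3
3 --a--> 1
1 --c--> 3
3 --c--> 3
3 --c--> 3
3 --c--> 3
3 --c--> 3
3 --a--> 1
1 --b--> 2

2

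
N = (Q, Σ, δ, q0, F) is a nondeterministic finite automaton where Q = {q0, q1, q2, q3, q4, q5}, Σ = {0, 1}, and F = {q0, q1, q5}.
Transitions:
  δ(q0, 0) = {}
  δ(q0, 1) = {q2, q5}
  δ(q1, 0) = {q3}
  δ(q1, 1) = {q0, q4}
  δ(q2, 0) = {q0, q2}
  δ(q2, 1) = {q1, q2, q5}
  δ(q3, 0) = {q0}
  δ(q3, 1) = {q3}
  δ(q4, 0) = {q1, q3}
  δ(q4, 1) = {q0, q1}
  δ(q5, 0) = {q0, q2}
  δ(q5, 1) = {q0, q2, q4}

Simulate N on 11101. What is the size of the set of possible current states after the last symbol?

6

Start: {q0}
read 1: {q2, q5}
read 1: {q0, q1, q2, q4, q5}
read 1: {q0, q1, q2, q4, q5}
read 0: {q0, q1, q2, q3}
read 1: {q0, q1, q2, q3, q4, q5}
Final reachable set {q0, q1, q2, q3, q4, q5} has 6 states.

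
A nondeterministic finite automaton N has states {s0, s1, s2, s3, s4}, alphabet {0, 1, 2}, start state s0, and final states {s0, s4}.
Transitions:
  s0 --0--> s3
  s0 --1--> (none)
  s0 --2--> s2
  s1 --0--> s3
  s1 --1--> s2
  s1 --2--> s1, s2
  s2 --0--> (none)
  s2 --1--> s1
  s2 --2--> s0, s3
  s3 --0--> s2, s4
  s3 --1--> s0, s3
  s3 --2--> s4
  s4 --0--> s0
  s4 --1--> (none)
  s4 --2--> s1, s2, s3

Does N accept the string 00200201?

Start: {s0}
read 0: {s3}
read 0: {s2, s4}
read 2: {s0, s1, s2, s3}
read 0: {s2, s3, s4}
read 0: {s0, s2, s4}
read 2: {s0, s1, s2, s3}
read 0: {s2, s3, s4}
read 1: {s0, s1, s3}
Reachable ∩ accepting = {s0} — nonempty.

accepted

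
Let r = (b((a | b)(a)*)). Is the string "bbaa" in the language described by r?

yes

Split as b·baa: b matches b and ((a|b)(a)*) matches baa.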